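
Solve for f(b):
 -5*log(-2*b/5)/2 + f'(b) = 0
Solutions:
 f(b) = C1 + 5*b*log(-b)/2 + 5*b*(-log(5) - 1 + log(2))/2


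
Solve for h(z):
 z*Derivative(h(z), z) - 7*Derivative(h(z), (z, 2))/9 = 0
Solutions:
 h(z) = C1 + C2*erfi(3*sqrt(14)*z/14)


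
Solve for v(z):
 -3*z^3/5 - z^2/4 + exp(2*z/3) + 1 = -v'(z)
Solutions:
 v(z) = C1 + 3*z^4/20 + z^3/12 - z - 3*exp(2*z/3)/2


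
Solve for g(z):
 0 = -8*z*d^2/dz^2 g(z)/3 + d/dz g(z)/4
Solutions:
 g(z) = C1 + C2*z^(35/32)


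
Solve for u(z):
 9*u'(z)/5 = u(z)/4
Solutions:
 u(z) = C1*exp(5*z/36)


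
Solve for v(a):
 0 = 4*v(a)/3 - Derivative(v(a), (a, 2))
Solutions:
 v(a) = C1*exp(-2*sqrt(3)*a/3) + C2*exp(2*sqrt(3)*a/3)


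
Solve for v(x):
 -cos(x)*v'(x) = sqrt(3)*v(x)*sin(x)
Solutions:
 v(x) = C1*cos(x)^(sqrt(3))


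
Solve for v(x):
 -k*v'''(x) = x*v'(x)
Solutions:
 v(x) = C1 + Integral(C2*airyai(x*(-1/k)^(1/3)) + C3*airybi(x*(-1/k)^(1/3)), x)


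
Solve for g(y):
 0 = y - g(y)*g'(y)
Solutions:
 g(y) = -sqrt(C1 + y^2)
 g(y) = sqrt(C1 + y^2)


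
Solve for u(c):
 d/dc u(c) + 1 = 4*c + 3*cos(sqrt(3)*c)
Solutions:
 u(c) = C1 + 2*c^2 - c + sqrt(3)*sin(sqrt(3)*c)


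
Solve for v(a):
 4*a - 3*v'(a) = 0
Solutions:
 v(a) = C1 + 2*a^2/3


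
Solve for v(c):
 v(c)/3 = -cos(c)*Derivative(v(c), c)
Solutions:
 v(c) = C1*(sin(c) - 1)^(1/6)/(sin(c) + 1)^(1/6)


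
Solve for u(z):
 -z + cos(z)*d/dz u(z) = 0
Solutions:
 u(z) = C1 + Integral(z/cos(z), z)


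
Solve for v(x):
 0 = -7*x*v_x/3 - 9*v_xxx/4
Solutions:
 v(x) = C1 + Integral(C2*airyai(-28^(1/3)*x/3) + C3*airybi(-28^(1/3)*x/3), x)


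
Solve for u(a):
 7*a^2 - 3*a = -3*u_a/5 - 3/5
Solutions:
 u(a) = C1 - 35*a^3/9 + 5*a^2/2 - a


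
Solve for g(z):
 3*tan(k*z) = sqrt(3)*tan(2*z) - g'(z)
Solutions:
 g(z) = C1 - 3*Piecewise((-log(cos(k*z))/k, Ne(k, 0)), (0, True)) - sqrt(3)*log(cos(2*z))/2


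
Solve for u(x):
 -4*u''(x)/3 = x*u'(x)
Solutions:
 u(x) = C1 + C2*erf(sqrt(6)*x/4)


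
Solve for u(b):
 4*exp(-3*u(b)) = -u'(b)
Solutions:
 u(b) = log(C1 - 12*b)/3
 u(b) = log((-3^(1/3) - 3^(5/6)*I)*(C1 - 4*b)^(1/3)/2)
 u(b) = log((-3^(1/3) + 3^(5/6)*I)*(C1 - 4*b)^(1/3)/2)


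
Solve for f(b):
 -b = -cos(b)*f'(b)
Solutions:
 f(b) = C1 + Integral(b/cos(b), b)


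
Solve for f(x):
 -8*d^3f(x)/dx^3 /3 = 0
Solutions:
 f(x) = C1 + C2*x + C3*x^2


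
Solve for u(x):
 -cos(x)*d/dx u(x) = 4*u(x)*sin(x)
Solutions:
 u(x) = C1*cos(x)^4


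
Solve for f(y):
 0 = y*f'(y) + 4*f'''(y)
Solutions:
 f(y) = C1 + Integral(C2*airyai(-2^(1/3)*y/2) + C3*airybi(-2^(1/3)*y/2), y)


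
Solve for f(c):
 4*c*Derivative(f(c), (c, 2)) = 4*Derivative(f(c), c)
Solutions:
 f(c) = C1 + C2*c^2


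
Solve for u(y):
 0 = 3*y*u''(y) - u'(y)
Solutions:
 u(y) = C1 + C2*y^(4/3)


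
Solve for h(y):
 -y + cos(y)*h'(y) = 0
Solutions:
 h(y) = C1 + Integral(y/cos(y), y)


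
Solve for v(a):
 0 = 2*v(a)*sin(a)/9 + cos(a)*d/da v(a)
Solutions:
 v(a) = C1*cos(a)^(2/9)


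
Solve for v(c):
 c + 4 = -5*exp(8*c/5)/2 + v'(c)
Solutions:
 v(c) = C1 + c^2/2 + 4*c + 25*exp(8*c/5)/16


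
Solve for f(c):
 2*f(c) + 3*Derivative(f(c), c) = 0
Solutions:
 f(c) = C1*exp(-2*c/3)


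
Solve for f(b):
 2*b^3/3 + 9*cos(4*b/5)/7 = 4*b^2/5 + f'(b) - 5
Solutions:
 f(b) = C1 + b^4/6 - 4*b^3/15 + 5*b + 45*sin(4*b/5)/28


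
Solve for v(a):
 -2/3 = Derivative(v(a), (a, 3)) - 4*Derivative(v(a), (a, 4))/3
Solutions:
 v(a) = C1 + C2*a + C3*a^2 + C4*exp(3*a/4) - a^3/9


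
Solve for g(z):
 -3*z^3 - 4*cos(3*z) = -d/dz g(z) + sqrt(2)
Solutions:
 g(z) = C1 + 3*z^4/4 + sqrt(2)*z + 4*sin(3*z)/3


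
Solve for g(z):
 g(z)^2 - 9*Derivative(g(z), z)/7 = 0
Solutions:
 g(z) = -9/(C1 + 7*z)


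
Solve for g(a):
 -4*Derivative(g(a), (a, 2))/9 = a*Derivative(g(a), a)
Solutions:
 g(a) = C1 + C2*erf(3*sqrt(2)*a/4)


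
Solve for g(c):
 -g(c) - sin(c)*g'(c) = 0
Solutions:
 g(c) = C1*sqrt(cos(c) + 1)/sqrt(cos(c) - 1)


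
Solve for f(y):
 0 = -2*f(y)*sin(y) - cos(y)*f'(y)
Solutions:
 f(y) = C1*cos(y)^2


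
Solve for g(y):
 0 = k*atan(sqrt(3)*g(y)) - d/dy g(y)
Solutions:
 Integral(1/atan(sqrt(3)*_y), (_y, g(y))) = C1 + k*y


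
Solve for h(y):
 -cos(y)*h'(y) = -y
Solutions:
 h(y) = C1 + Integral(y/cos(y), y)


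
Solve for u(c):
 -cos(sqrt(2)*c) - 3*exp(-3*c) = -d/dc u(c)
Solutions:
 u(c) = C1 + sqrt(2)*sin(sqrt(2)*c)/2 - exp(-3*c)


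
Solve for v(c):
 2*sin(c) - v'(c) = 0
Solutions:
 v(c) = C1 - 2*cos(c)


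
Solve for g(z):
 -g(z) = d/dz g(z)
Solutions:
 g(z) = C1*exp(-z)


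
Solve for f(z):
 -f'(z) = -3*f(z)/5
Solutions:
 f(z) = C1*exp(3*z/5)


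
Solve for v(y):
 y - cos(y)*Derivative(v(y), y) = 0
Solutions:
 v(y) = C1 + Integral(y/cos(y), y)


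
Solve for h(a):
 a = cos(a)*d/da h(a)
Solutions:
 h(a) = C1 + Integral(a/cos(a), a)


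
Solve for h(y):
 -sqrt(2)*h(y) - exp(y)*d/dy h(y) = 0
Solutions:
 h(y) = C1*exp(sqrt(2)*exp(-y))


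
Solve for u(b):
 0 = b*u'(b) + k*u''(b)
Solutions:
 u(b) = C1 + C2*sqrt(k)*erf(sqrt(2)*b*sqrt(1/k)/2)


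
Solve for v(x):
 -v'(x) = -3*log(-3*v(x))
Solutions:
 -Integral(1/(log(-_y) + log(3)), (_y, v(x)))/3 = C1 - x


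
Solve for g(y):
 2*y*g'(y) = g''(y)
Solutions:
 g(y) = C1 + C2*erfi(y)


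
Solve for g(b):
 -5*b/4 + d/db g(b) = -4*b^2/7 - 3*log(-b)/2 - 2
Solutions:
 g(b) = C1 - 4*b^3/21 + 5*b^2/8 - 3*b*log(-b)/2 - b/2


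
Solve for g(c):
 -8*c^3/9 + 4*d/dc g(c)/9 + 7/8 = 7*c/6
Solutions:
 g(c) = C1 + c^4/2 + 21*c^2/16 - 63*c/32


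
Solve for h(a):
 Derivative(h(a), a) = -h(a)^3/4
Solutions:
 h(a) = -sqrt(2)*sqrt(-1/(C1 - a))
 h(a) = sqrt(2)*sqrt(-1/(C1 - a))


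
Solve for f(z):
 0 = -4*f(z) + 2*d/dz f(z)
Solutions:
 f(z) = C1*exp(2*z)


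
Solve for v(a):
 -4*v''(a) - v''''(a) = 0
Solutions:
 v(a) = C1 + C2*a + C3*sin(2*a) + C4*cos(2*a)


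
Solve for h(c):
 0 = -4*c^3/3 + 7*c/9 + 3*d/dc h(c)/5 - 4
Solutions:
 h(c) = C1 + 5*c^4/9 - 35*c^2/54 + 20*c/3


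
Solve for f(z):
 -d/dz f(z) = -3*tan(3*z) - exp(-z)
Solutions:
 f(z) = C1 + log(tan(3*z)^2 + 1)/2 - exp(-z)


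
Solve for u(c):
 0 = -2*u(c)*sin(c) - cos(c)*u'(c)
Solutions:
 u(c) = C1*cos(c)^2


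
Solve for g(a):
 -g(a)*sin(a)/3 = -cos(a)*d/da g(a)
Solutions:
 g(a) = C1/cos(a)^(1/3)


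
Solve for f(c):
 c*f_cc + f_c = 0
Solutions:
 f(c) = C1 + C2*log(c)


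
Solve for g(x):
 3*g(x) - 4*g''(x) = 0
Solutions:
 g(x) = C1*exp(-sqrt(3)*x/2) + C2*exp(sqrt(3)*x/2)


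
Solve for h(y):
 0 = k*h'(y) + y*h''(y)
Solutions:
 h(y) = C1 + y^(1 - re(k))*(C2*sin(log(y)*Abs(im(k))) + C3*cos(log(y)*im(k)))


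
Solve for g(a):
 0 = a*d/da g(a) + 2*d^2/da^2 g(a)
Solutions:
 g(a) = C1 + C2*erf(a/2)


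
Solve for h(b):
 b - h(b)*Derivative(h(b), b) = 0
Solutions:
 h(b) = -sqrt(C1 + b^2)
 h(b) = sqrt(C1 + b^2)


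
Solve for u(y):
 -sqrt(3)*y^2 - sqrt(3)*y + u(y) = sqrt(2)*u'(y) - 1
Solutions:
 u(y) = C1*exp(sqrt(2)*y/2) + sqrt(3)*y^2 + sqrt(3)*y + 2*sqrt(6)*y - 1 + sqrt(6) + 4*sqrt(3)


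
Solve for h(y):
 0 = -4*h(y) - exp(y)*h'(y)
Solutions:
 h(y) = C1*exp(4*exp(-y))


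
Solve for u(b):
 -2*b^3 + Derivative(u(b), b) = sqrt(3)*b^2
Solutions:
 u(b) = C1 + b^4/2 + sqrt(3)*b^3/3


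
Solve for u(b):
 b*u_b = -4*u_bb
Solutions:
 u(b) = C1 + C2*erf(sqrt(2)*b/4)


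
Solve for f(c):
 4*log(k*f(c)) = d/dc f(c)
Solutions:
 li(k*f(c))/k = C1 + 4*c


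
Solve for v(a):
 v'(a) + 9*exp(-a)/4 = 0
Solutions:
 v(a) = C1 + 9*exp(-a)/4


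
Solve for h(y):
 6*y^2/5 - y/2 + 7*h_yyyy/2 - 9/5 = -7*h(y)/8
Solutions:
 h(y) = -48*y^2/35 + 4*y/7 + (C1*sin(y/2) + C2*cos(y/2))*exp(-y/2) + (C3*sin(y/2) + C4*cos(y/2))*exp(y/2) + 72/35


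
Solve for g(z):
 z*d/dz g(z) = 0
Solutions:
 g(z) = C1


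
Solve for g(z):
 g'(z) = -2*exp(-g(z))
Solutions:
 g(z) = log(C1 - 2*z)


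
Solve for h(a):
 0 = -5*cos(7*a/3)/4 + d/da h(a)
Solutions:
 h(a) = C1 + 15*sin(7*a/3)/28


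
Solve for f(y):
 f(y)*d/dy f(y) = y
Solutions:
 f(y) = -sqrt(C1 + y^2)
 f(y) = sqrt(C1 + y^2)


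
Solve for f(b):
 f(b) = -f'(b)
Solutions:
 f(b) = C1*exp(-b)


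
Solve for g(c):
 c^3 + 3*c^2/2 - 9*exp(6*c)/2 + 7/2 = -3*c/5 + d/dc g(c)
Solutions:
 g(c) = C1 + c^4/4 + c^3/2 + 3*c^2/10 + 7*c/2 - 3*exp(6*c)/4


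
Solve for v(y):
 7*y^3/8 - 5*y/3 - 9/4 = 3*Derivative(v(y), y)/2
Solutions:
 v(y) = C1 + 7*y^4/48 - 5*y^2/9 - 3*y/2


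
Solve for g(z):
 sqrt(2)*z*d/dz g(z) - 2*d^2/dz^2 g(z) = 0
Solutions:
 g(z) = C1 + C2*erfi(2^(1/4)*z/2)


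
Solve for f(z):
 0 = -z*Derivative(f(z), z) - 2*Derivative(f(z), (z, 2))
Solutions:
 f(z) = C1 + C2*erf(z/2)


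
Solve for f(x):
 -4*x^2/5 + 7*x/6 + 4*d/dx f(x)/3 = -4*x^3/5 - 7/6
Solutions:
 f(x) = C1 - 3*x^4/20 + x^3/5 - 7*x^2/16 - 7*x/8


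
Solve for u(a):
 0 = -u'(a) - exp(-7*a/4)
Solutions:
 u(a) = C1 + 4*exp(-7*a/4)/7


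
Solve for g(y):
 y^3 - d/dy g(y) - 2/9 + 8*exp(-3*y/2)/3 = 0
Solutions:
 g(y) = C1 + y^4/4 - 2*y/9 - 16*exp(-3*y/2)/9


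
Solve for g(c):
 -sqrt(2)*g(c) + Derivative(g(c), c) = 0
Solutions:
 g(c) = C1*exp(sqrt(2)*c)


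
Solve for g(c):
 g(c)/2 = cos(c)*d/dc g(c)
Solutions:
 g(c) = C1*(sin(c) + 1)^(1/4)/(sin(c) - 1)^(1/4)


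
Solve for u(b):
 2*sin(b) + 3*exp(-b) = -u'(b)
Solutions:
 u(b) = C1 + 2*cos(b) + 3*exp(-b)


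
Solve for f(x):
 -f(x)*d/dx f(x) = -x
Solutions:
 f(x) = -sqrt(C1 + x^2)
 f(x) = sqrt(C1 + x^2)


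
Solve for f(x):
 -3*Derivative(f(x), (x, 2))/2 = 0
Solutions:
 f(x) = C1 + C2*x


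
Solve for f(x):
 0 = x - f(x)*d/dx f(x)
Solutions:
 f(x) = -sqrt(C1 + x^2)
 f(x) = sqrt(C1 + x^2)


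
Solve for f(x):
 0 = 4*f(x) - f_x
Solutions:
 f(x) = C1*exp(4*x)


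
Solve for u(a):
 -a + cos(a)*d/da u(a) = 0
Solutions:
 u(a) = C1 + Integral(a/cos(a), a)


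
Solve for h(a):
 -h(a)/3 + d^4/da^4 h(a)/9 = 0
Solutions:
 h(a) = C1*exp(-3^(1/4)*a) + C2*exp(3^(1/4)*a) + C3*sin(3^(1/4)*a) + C4*cos(3^(1/4)*a)


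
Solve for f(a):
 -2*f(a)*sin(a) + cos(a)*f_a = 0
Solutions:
 f(a) = C1/cos(a)^2


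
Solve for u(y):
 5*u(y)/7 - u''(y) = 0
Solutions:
 u(y) = C1*exp(-sqrt(35)*y/7) + C2*exp(sqrt(35)*y/7)


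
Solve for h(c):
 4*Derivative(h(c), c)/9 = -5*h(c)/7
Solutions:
 h(c) = C1*exp(-45*c/28)


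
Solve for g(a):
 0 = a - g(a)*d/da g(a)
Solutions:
 g(a) = -sqrt(C1 + a^2)
 g(a) = sqrt(C1 + a^2)


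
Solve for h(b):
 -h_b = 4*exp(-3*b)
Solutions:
 h(b) = C1 + 4*exp(-3*b)/3


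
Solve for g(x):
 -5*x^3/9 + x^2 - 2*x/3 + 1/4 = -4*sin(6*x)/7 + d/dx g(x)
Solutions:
 g(x) = C1 - 5*x^4/36 + x^3/3 - x^2/3 + x/4 - 2*cos(6*x)/21


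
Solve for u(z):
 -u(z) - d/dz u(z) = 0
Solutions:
 u(z) = C1*exp(-z)


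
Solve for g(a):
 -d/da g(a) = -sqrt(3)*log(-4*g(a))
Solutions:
 -sqrt(3)*Integral(1/(log(-_y) + 2*log(2)), (_y, g(a)))/3 = C1 - a


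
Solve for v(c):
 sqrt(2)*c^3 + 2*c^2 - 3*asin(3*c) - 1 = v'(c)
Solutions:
 v(c) = C1 + sqrt(2)*c^4/4 + 2*c^3/3 - 3*c*asin(3*c) - c - sqrt(1 - 9*c^2)


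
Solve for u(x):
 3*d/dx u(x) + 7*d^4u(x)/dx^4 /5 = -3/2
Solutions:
 u(x) = C1 + C4*exp(-15^(1/3)*7^(2/3)*x/7) - x/2 + (C2*sin(3^(5/6)*5^(1/3)*7^(2/3)*x/14) + C3*cos(3^(5/6)*5^(1/3)*7^(2/3)*x/14))*exp(15^(1/3)*7^(2/3)*x/14)


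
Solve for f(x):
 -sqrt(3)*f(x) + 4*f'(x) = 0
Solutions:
 f(x) = C1*exp(sqrt(3)*x/4)


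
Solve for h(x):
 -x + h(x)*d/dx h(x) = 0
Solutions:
 h(x) = -sqrt(C1 + x^2)
 h(x) = sqrt(C1 + x^2)


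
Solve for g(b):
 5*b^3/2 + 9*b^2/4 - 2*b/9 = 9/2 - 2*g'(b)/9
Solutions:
 g(b) = C1 - 45*b^4/16 - 27*b^3/8 + b^2/2 + 81*b/4


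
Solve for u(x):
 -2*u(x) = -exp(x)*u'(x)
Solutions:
 u(x) = C1*exp(-2*exp(-x))


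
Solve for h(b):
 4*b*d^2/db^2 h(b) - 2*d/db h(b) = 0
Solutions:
 h(b) = C1 + C2*b^(3/2)


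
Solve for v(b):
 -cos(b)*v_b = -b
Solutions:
 v(b) = C1 + Integral(b/cos(b), b)


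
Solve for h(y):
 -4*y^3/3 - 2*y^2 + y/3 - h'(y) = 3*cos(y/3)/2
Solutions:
 h(y) = C1 - y^4/3 - 2*y^3/3 + y^2/6 - 9*sin(y/3)/2


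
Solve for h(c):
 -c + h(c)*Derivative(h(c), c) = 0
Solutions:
 h(c) = -sqrt(C1 + c^2)
 h(c) = sqrt(C1 + c^2)


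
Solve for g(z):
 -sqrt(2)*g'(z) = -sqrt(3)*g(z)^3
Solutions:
 g(z) = -sqrt(-1/(C1 + sqrt(6)*z))
 g(z) = sqrt(-1/(C1 + sqrt(6)*z))


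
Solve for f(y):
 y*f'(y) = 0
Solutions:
 f(y) = C1


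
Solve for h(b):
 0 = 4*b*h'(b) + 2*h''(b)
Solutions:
 h(b) = C1 + C2*erf(b)


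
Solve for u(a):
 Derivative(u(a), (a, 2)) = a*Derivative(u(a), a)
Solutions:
 u(a) = C1 + C2*erfi(sqrt(2)*a/2)


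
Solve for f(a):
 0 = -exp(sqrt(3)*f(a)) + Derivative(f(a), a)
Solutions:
 f(a) = sqrt(3)*(2*log(-1/(C1 + a)) - log(3))/6


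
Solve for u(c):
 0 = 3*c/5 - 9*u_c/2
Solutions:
 u(c) = C1 + c^2/15


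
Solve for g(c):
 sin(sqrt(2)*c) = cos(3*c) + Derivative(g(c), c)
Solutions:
 g(c) = C1 - sin(3*c)/3 - sqrt(2)*cos(sqrt(2)*c)/2


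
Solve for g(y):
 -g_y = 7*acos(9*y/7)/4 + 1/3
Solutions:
 g(y) = C1 - 7*y*acos(9*y/7)/4 - y/3 + 7*sqrt(49 - 81*y^2)/36


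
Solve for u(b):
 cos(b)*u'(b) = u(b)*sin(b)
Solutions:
 u(b) = C1/cos(b)


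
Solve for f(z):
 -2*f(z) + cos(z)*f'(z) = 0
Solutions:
 f(z) = C1*(sin(z) + 1)/(sin(z) - 1)


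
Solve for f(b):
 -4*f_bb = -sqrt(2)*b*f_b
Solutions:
 f(b) = C1 + C2*erfi(2^(3/4)*b/4)


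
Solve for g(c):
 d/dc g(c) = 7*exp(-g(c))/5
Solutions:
 g(c) = log(C1 + 7*c/5)


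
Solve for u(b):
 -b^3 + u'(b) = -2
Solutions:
 u(b) = C1 + b^4/4 - 2*b


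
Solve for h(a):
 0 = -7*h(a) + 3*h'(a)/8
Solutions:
 h(a) = C1*exp(56*a/3)


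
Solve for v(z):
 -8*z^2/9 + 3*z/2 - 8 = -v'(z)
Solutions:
 v(z) = C1 + 8*z^3/27 - 3*z^2/4 + 8*z


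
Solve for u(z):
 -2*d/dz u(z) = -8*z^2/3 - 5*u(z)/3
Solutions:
 u(z) = C1*exp(5*z/6) - 8*z^2/5 - 96*z/25 - 576/125


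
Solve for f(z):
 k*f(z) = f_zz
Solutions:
 f(z) = C1*exp(-sqrt(k)*z) + C2*exp(sqrt(k)*z)


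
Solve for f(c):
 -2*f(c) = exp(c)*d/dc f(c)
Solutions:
 f(c) = C1*exp(2*exp(-c))


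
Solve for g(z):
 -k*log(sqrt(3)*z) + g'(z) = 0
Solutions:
 g(z) = C1 + k*z*log(z) - k*z + k*z*log(3)/2


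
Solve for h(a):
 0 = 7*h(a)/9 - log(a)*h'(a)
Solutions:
 h(a) = C1*exp(7*li(a)/9)


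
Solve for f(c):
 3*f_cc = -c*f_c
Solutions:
 f(c) = C1 + C2*erf(sqrt(6)*c/6)


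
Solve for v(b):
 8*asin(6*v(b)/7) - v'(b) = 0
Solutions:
 Integral(1/asin(6*_y/7), (_y, v(b))) = C1 + 8*b


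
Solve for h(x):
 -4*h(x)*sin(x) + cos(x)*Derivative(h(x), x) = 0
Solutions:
 h(x) = C1/cos(x)^4


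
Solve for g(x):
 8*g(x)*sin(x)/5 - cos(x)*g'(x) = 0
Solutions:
 g(x) = C1/cos(x)^(8/5)


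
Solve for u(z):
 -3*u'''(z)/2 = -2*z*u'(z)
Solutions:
 u(z) = C1 + Integral(C2*airyai(6^(2/3)*z/3) + C3*airybi(6^(2/3)*z/3), z)


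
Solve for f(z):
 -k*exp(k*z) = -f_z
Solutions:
 f(z) = C1 + exp(k*z)


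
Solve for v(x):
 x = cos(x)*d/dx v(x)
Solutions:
 v(x) = C1 + Integral(x/cos(x), x)


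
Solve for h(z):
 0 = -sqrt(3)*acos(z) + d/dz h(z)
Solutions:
 h(z) = C1 + sqrt(3)*(z*acos(z) - sqrt(1 - z^2))


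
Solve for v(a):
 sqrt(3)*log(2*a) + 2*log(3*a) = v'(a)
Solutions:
 v(a) = C1 + sqrt(3)*a*log(a) + 2*a*log(a) - 2*a - sqrt(3)*a + a*log(9*2^(sqrt(3)))


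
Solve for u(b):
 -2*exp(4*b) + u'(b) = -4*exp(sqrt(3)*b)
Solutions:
 u(b) = C1 + exp(4*b)/2 - 4*sqrt(3)*exp(sqrt(3)*b)/3


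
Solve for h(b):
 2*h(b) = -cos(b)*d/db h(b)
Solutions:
 h(b) = C1*(sin(b) - 1)/(sin(b) + 1)


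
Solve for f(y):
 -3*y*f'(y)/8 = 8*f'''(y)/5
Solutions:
 f(y) = C1 + Integral(C2*airyai(-15^(1/3)*y/4) + C3*airybi(-15^(1/3)*y/4), y)


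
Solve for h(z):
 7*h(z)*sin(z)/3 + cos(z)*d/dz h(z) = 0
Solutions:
 h(z) = C1*cos(z)^(7/3)


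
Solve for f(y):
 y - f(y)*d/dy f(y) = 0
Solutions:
 f(y) = -sqrt(C1 + y^2)
 f(y) = sqrt(C1 + y^2)


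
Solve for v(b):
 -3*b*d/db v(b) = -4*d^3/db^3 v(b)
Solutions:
 v(b) = C1 + Integral(C2*airyai(6^(1/3)*b/2) + C3*airybi(6^(1/3)*b/2), b)


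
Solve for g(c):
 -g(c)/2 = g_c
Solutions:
 g(c) = C1*exp(-c/2)


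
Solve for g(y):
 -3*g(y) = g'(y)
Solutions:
 g(y) = C1*exp(-3*y)


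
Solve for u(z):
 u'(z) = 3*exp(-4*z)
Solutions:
 u(z) = C1 - 3*exp(-4*z)/4


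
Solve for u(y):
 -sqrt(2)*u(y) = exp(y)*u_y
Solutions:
 u(y) = C1*exp(sqrt(2)*exp(-y))


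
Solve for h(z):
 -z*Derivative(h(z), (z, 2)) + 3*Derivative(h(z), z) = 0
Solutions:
 h(z) = C1 + C2*z^4


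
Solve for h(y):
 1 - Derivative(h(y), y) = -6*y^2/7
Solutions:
 h(y) = C1 + 2*y^3/7 + y


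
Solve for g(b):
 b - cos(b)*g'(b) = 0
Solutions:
 g(b) = C1 + Integral(b/cos(b), b)


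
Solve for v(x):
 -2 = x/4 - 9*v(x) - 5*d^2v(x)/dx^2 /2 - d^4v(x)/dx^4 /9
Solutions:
 v(x) = C1*sin(3*sqrt(2)*x/2) + C2*sin(3*sqrt(2)*x) + C3*cos(3*sqrt(2)*x/2) + C4*cos(3*sqrt(2)*x) + x/36 + 2/9


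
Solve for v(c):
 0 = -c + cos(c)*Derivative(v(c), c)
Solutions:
 v(c) = C1 + Integral(c/cos(c), c)


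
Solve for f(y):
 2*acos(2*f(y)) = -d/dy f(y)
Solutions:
 Integral(1/acos(2*_y), (_y, f(y))) = C1 - 2*y


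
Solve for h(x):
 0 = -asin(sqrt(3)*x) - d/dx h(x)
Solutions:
 h(x) = C1 - x*asin(sqrt(3)*x) - sqrt(3)*sqrt(1 - 3*x^2)/3


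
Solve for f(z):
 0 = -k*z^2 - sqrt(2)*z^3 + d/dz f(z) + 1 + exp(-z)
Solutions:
 f(z) = C1 + k*z^3/3 + sqrt(2)*z^4/4 - z + exp(-z)


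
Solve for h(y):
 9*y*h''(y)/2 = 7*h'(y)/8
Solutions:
 h(y) = C1 + C2*y^(43/36)


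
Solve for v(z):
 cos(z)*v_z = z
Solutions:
 v(z) = C1 + Integral(z/cos(z), z)


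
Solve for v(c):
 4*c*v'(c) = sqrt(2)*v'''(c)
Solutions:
 v(c) = C1 + Integral(C2*airyai(sqrt(2)*c) + C3*airybi(sqrt(2)*c), c)


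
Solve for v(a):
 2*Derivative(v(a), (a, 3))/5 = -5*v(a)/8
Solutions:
 v(a) = C3*exp(-10^(2/3)*a/4) + (C1*sin(10^(2/3)*sqrt(3)*a/8) + C2*cos(10^(2/3)*sqrt(3)*a/8))*exp(10^(2/3)*a/8)


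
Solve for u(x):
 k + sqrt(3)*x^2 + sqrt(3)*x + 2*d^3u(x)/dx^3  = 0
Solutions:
 u(x) = C1 + C2*x + C3*x^2 - k*x^3/12 - sqrt(3)*x^5/120 - sqrt(3)*x^4/48


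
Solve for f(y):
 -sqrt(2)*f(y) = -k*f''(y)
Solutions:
 f(y) = C1*exp(-2^(1/4)*y*sqrt(1/k)) + C2*exp(2^(1/4)*y*sqrt(1/k))


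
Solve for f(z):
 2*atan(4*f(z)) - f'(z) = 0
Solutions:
 Integral(1/atan(4*_y), (_y, f(z))) = C1 + 2*z


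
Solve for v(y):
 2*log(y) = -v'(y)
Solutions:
 v(y) = C1 - 2*y*log(y) + 2*y


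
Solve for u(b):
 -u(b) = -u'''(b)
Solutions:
 u(b) = C3*exp(b) + (C1*sin(sqrt(3)*b/2) + C2*cos(sqrt(3)*b/2))*exp(-b/2)


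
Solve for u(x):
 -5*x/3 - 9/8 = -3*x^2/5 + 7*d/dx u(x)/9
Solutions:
 u(x) = C1 + 9*x^3/35 - 15*x^2/14 - 81*x/56


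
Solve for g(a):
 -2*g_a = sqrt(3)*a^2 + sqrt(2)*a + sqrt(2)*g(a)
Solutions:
 g(a) = C1*exp(-sqrt(2)*a/2) - sqrt(6)*a^2/2 - a + 2*sqrt(3)*a - 2*sqrt(6) + sqrt(2)


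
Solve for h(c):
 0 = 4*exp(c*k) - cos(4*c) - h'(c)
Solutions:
 h(c) = C1 - sin(4*c)/4 + 4*exp(c*k)/k


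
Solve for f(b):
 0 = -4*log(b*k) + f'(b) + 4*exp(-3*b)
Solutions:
 f(b) = C1 + 4*b*log(b*k) - 4*b + 4*exp(-3*b)/3


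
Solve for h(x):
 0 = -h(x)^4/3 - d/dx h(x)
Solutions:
 h(x) = (-1 - sqrt(3)*I)*(1/(C1 + x))^(1/3)/2
 h(x) = (-1 + sqrt(3)*I)*(1/(C1 + x))^(1/3)/2
 h(x) = (1/(C1 + x))^(1/3)


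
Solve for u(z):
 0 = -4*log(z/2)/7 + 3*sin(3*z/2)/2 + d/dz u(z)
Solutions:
 u(z) = C1 + 4*z*log(z)/7 - 4*z/7 - 4*z*log(2)/7 + cos(3*z/2)


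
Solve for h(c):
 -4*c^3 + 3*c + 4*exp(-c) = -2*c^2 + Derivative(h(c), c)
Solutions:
 h(c) = C1 - c^4 + 2*c^3/3 + 3*c^2/2 - 4*exp(-c)


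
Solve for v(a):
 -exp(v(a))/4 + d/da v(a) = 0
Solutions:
 v(a) = log(-1/(C1 + a)) + 2*log(2)


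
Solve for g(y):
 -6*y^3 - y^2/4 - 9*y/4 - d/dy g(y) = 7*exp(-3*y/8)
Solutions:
 g(y) = C1 - 3*y^4/2 - y^3/12 - 9*y^2/8 + 56*exp(-3*y/8)/3


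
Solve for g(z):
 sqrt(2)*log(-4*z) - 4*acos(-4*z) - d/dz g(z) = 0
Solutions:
 g(z) = C1 + sqrt(2)*z*(log(-z) - 1) - 4*z*acos(-4*z) + 2*sqrt(2)*z*log(2) - sqrt(1 - 16*z^2)


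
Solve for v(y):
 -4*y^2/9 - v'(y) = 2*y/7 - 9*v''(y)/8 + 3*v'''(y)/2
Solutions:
 v(y) = C1 - 4*y^3/27 - 9*y^2/14 - 19*y/168 + (C2*sin(sqrt(303)*y/24) + C3*cos(sqrt(303)*y/24))*exp(3*y/8)


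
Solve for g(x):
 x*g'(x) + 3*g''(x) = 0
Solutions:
 g(x) = C1 + C2*erf(sqrt(6)*x/6)


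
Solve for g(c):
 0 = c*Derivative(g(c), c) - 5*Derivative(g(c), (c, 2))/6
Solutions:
 g(c) = C1 + C2*erfi(sqrt(15)*c/5)


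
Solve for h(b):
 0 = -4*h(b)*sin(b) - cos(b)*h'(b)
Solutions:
 h(b) = C1*cos(b)^4


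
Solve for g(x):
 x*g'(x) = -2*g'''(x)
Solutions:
 g(x) = C1 + Integral(C2*airyai(-2^(2/3)*x/2) + C3*airybi(-2^(2/3)*x/2), x)


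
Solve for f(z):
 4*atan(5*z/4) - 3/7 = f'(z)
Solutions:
 f(z) = C1 + 4*z*atan(5*z/4) - 3*z/7 - 8*log(25*z^2 + 16)/5


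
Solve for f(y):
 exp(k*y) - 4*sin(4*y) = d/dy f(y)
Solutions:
 f(y) = C1 + cos(4*y) + exp(k*y)/k


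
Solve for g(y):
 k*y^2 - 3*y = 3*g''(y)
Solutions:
 g(y) = C1 + C2*y + k*y^4/36 - y^3/6


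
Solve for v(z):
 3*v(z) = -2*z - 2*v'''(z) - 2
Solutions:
 v(z) = C3*exp(-2^(2/3)*3^(1/3)*z/2) - 2*z/3 + (C1*sin(2^(2/3)*3^(5/6)*z/4) + C2*cos(2^(2/3)*3^(5/6)*z/4))*exp(2^(2/3)*3^(1/3)*z/4) - 2/3


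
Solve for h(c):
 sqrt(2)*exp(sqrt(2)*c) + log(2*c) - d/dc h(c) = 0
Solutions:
 h(c) = C1 + c*log(c) + c*(-1 + log(2)) + exp(sqrt(2)*c)


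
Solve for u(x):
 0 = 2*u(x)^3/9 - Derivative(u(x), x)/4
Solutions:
 u(x) = -3*sqrt(2)*sqrt(-1/(C1 + 8*x))/2
 u(x) = 3*sqrt(2)*sqrt(-1/(C1 + 8*x))/2


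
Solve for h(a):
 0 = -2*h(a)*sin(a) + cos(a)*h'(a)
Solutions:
 h(a) = C1/cos(a)^2


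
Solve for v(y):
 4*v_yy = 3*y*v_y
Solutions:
 v(y) = C1 + C2*erfi(sqrt(6)*y/4)


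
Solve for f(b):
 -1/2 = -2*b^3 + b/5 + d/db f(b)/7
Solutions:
 f(b) = C1 + 7*b^4/2 - 7*b^2/10 - 7*b/2


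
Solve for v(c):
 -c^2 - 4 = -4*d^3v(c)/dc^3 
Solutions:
 v(c) = C1 + C2*c + C3*c^2 + c^5/240 + c^3/6


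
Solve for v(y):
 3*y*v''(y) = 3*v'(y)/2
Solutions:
 v(y) = C1 + C2*y^(3/2)


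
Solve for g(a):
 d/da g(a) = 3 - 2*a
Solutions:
 g(a) = C1 - a^2 + 3*a


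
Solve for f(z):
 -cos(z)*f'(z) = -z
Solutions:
 f(z) = C1 + Integral(z/cos(z), z)


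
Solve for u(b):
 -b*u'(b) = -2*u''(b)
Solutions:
 u(b) = C1 + C2*erfi(b/2)


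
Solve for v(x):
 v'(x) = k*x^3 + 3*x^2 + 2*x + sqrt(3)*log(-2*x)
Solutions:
 v(x) = C1 + k*x^4/4 + x^3 + x^2 + sqrt(3)*x*log(-x) + sqrt(3)*x*(-1 + log(2))


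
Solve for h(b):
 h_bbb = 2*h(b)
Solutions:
 h(b) = C3*exp(2^(1/3)*b) + (C1*sin(2^(1/3)*sqrt(3)*b/2) + C2*cos(2^(1/3)*sqrt(3)*b/2))*exp(-2^(1/3)*b/2)


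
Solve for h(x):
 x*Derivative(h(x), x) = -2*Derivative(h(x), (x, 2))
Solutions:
 h(x) = C1 + C2*erf(x/2)


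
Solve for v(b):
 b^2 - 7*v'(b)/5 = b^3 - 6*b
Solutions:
 v(b) = C1 - 5*b^4/28 + 5*b^3/21 + 15*b^2/7


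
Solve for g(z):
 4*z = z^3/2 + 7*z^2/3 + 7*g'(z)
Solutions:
 g(z) = C1 - z^4/56 - z^3/9 + 2*z^2/7


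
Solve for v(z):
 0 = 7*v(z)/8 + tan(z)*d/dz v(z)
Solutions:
 v(z) = C1/sin(z)^(7/8)


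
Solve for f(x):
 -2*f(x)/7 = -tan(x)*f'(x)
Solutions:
 f(x) = C1*sin(x)^(2/7)


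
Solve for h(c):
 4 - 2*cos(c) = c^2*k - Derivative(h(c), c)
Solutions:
 h(c) = C1 + c^3*k/3 - 4*c + 2*sin(c)


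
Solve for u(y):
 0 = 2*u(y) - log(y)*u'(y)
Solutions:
 u(y) = C1*exp(2*li(y))


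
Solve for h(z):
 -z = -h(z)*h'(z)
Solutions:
 h(z) = -sqrt(C1 + z^2)
 h(z) = sqrt(C1 + z^2)


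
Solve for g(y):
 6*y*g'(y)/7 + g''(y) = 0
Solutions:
 g(y) = C1 + C2*erf(sqrt(21)*y/7)


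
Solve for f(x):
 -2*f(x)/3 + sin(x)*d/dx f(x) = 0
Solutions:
 f(x) = C1*(cos(x) - 1)^(1/3)/(cos(x) + 1)^(1/3)


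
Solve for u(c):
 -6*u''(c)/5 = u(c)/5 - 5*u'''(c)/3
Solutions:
 u(c) = C1*exp(c*(-2^(2/3)*3^(1/3)*(25*sqrt(913) + 769)^(1/3) - 24*2^(1/3)*3^(2/3)/(25*sqrt(913) + 769)^(1/3) + 24)/100)*sin(2^(1/3)*3^(1/6)*c*(-2^(1/3)*3^(2/3)*(25*sqrt(913) + 769)^(1/3) + 72/(25*sqrt(913) + 769)^(1/3))/100) + C2*exp(c*(-2^(2/3)*3^(1/3)*(25*sqrt(913) + 769)^(1/3) - 24*2^(1/3)*3^(2/3)/(25*sqrt(913) + 769)^(1/3) + 24)/100)*cos(2^(1/3)*3^(1/6)*c*(-2^(1/3)*3^(2/3)*(25*sqrt(913) + 769)^(1/3) + 72/(25*sqrt(913) + 769)^(1/3))/100) + C3*exp(c*(24*2^(1/3)*3^(2/3)/(25*sqrt(913) + 769)^(1/3) + 12 + 2^(2/3)*3^(1/3)*(25*sqrt(913) + 769)^(1/3))/50)


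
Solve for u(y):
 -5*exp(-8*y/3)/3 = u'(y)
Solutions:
 u(y) = C1 + 5*exp(-8*y/3)/8


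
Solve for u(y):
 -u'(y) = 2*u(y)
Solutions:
 u(y) = C1*exp(-2*y)


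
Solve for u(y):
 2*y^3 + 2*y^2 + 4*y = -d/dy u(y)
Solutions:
 u(y) = C1 - y^4/2 - 2*y^3/3 - 2*y^2


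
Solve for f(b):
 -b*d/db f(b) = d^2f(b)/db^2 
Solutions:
 f(b) = C1 + C2*erf(sqrt(2)*b/2)


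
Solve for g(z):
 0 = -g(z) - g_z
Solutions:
 g(z) = C1*exp(-z)


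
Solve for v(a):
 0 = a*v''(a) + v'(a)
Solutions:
 v(a) = C1 + C2*log(a)


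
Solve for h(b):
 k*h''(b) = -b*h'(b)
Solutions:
 h(b) = C1 + C2*sqrt(k)*erf(sqrt(2)*b*sqrt(1/k)/2)


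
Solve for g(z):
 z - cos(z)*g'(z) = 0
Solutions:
 g(z) = C1 + Integral(z/cos(z), z)


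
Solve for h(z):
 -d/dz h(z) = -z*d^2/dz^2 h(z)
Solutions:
 h(z) = C1 + C2*z^2


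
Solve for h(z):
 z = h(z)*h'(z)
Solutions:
 h(z) = -sqrt(C1 + z^2)
 h(z) = sqrt(C1 + z^2)


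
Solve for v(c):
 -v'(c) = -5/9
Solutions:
 v(c) = C1 + 5*c/9


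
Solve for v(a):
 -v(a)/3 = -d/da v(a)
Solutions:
 v(a) = C1*exp(a/3)


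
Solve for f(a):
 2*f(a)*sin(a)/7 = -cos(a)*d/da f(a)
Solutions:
 f(a) = C1*cos(a)^(2/7)


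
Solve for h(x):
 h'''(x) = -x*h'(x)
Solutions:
 h(x) = C1 + Integral(C2*airyai(-x) + C3*airybi(-x), x)


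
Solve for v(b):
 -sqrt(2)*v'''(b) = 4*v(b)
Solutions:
 v(b) = C3*exp(-sqrt(2)*b) + (C1*sin(sqrt(6)*b/2) + C2*cos(sqrt(6)*b/2))*exp(sqrt(2)*b/2)


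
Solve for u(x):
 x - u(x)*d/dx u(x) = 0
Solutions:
 u(x) = -sqrt(C1 + x^2)
 u(x) = sqrt(C1 + x^2)


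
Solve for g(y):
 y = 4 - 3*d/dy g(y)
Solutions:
 g(y) = C1 - y^2/6 + 4*y/3


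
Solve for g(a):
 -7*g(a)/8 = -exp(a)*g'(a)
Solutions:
 g(a) = C1*exp(-7*exp(-a)/8)


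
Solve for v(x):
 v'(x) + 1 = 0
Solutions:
 v(x) = C1 - x


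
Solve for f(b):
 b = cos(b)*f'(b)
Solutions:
 f(b) = C1 + Integral(b/cos(b), b)


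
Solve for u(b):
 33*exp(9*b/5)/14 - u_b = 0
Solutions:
 u(b) = C1 + 55*exp(9*b/5)/42


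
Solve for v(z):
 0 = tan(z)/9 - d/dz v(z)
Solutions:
 v(z) = C1 - log(cos(z))/9


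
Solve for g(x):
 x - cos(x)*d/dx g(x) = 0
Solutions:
 g(x) = C1 + Integral(x/cos(x), x)


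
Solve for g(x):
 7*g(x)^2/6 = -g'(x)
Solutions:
 g(x) = 6/(C1 + 7*x)


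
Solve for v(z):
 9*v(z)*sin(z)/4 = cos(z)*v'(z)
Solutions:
 v(z) = C1/cos(z)^(9/4)


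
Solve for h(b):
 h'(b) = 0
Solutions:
 h(b) = C1


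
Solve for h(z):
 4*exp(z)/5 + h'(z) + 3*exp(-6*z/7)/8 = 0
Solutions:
 h(z) = C1 - 4*exp(z)/5 + 7*exp(-6*z/7)/16


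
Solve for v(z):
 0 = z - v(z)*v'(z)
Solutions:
 v(z) = -sqrt(C1 + z^2)
 v(z) = sqrt(C1 + z^2)


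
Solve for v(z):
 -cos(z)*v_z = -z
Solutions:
 v(z) = C1 + Integral(z/cos(z), z)


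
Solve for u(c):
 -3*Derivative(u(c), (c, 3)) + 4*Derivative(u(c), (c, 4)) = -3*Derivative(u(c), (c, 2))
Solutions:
 u(c) = C1 + C2*c + (C3*sin(sqrt(39)*c/8) + C4*cos(sqrt(39)*c/8))*exp(3*c/8)


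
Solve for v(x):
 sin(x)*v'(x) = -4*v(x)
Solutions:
 v(x) = C1*(cos(x)^2 + 2*cos(x) + 1)/(cos(x)^2 - 2*cos(x) + 1)


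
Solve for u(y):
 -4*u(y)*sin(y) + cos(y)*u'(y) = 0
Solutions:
 u(y) = C1/cos(y)^4


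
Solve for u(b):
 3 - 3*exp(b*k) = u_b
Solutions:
 u(b) = C1 + 3*b - 3*exp(b*k)/k


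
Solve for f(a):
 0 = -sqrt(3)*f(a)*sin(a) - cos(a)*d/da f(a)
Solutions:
 f(a) = C1*cos(a)^(sqrt(3))


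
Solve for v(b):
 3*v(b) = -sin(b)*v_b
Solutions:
 v(b) = C1*(cos(b) + 1)^(3/2)/(cos(b) - 1)^(3/2)


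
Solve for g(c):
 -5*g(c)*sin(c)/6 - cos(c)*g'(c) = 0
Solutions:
 g(c) = C1*cos(c)^(5/6)


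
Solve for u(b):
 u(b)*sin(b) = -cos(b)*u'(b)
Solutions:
 u(b) = C1*cos(b)


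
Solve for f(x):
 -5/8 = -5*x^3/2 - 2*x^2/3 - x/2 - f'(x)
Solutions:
 f(x) = C1 - 5*x^4/8 - 2*x^3/9 - x^2/4 + 5*x/8


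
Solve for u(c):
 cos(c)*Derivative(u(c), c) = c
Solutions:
 u(c) = C1 + Integral(c/cos(c), c)


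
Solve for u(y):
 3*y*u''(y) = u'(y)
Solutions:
 u(y) = C1 + C2*y^(4/3)


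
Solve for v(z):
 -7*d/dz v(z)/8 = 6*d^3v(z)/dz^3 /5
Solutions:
 v(z) = C1 + C2*sin(sqrt(105)*z/12) + C3*cos(sqrt(105)*z/12)


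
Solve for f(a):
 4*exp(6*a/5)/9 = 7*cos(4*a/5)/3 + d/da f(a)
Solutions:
 f(a) = C1 + 10*exp(6*a/5)/27 - 35*sin(4*a/5)/12


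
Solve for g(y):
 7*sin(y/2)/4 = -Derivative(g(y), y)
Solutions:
 g(y) = C1 + 7*cos(y/2)/2


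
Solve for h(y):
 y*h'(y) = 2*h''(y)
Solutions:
 h(y) = C1 + C2*erfi(y/2)


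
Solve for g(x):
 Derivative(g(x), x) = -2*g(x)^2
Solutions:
 g(x) = 1/(C1 + 2*x)


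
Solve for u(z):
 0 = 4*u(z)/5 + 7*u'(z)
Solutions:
 u(z) = C1*exp(-4*z/35)


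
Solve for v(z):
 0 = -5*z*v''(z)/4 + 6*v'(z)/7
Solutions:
 v(z) = C1 + C2*z^(59/35)


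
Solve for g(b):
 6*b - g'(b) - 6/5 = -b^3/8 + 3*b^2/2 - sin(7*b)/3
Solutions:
 g(b) = C1 + b^4/32 - b^3/2 + 3*b^2 - 6*b/5 - cos(7*b)/21


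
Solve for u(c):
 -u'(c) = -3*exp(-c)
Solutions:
 u(c) = C1 - 3*exp(-c)


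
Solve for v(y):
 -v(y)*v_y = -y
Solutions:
 v(y) = -sqrt(C1 + y^2)
 v(y) = sqrt(C1 + y^2)


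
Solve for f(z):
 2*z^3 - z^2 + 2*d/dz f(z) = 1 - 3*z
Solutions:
 f(z) = C1 - z^4/4 + z^3/6 - 3*z^2/4 + z/2


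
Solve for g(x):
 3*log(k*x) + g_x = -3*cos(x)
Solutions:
 g(x) = C1 - 3*x*log(k*x) + 3*x - 3*sin(x)


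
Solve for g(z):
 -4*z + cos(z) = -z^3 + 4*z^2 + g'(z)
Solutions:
 g(z) = C1 + z^4/4 - 4*z^3/3 - 2*z^2 + sin(z)


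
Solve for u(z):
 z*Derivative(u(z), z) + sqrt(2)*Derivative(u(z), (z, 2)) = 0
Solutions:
 u(z) = C1 + C2*erf(2^(1/4)*z/2)


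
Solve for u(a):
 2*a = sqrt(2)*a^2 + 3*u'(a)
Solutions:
 u(a) = C1 - sqrt(2)*a^3/9 + a^2/3


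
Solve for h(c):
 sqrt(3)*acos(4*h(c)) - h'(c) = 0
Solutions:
 Integral(1/acos(4*_y), (_y, h(c))) = C1 + sqrt(3)*c


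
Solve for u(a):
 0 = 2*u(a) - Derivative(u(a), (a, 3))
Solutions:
 u(a) = C3*exp(2^(1/3)*a) + (C1*sin(2^(1/3)*sqrt(3)*a/2) + C2*cos(2^(1/3)*sqrt(3)*a/2))*exp(-2^(1/3)*a/2)


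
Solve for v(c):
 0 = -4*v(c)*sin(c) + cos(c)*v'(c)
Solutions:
 v(c) = C1/cos(c)^4


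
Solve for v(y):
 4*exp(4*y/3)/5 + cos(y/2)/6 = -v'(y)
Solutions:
 v(y) = C1 - 3*exp(4*y/3)/5 - sin(y/2)/3


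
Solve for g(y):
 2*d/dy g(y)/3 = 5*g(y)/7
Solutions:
 g(y) = C1*exp(15*y/14)


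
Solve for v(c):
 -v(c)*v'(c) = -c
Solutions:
 v(c) = -sqrt(C1 + c^2)
 v(c) = sqrt(C1 + c^2)


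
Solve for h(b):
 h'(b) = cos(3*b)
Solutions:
 h(b) = C1 + sin(3*b)/3


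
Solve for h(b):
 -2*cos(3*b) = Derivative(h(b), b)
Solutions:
 h(b) = C1 - 2*sin(3*b)/3


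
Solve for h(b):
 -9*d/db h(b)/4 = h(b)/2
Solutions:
 h(b) = C1*exp(-2*b/9)


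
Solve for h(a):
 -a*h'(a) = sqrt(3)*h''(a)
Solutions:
 h(a) = C1 + C2*erf(sqrt(2)*3^(3/4)*a/6)


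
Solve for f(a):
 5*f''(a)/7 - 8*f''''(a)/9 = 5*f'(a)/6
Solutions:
 f(a) = C1 + C2*exp(210^(1/3)*a*(210^(1/3)/(sqrt(2191) + 49)^(1/3) + (sqrt(2191) + 49)^(1/3))/56)*sin(3^(1/6)*70^(1/3)*a*(-3^(2/3)*(sqrt(2191) + 49)^(1/3) + 3*70^(1/3)/(sqrt(2191) + 49)^(1/3))/56) + C3*exp(210^(1/3)*a*(210^(1/3)/(sqrt(2191) + 49)^(1/3) + (sqrt(2191) + 49)^(1/3))/56)*cos(3^(1/6)*70^(1/3)*a*(-3^(2/3)*(sqrt(2191) + 49)^(1/3) + 3*70^(1/3)/(sqrt(2191) + 49)^(1/3))/56) + C4*exp(-210^(1/3)*a*(210^(1/3)/(sqrt(2191) + 49)^(1/3) + (sqrt(2191) + 49)^(1/3))/28)


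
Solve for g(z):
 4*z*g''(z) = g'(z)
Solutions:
 g(z) = C1 + C2*z^(5/4)


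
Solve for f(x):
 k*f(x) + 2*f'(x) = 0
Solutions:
 f(x) = C1*exp(-k*x/2)


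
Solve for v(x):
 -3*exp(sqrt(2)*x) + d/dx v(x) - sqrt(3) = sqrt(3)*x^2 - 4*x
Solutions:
 v(x) = C1 + sqrt(3)*x^3/3 - 2*x^2 + sqrt(3)*x + 3*sqrt(2)*exp(sqrt(2)*x)/2


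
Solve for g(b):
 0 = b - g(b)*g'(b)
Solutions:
 g(b) = -sqrt(C1 + b^2)
 g(b) = sqrt(C1 + b^2)


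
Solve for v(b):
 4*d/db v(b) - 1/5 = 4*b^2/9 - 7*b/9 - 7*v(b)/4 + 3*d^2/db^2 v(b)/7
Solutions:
 v(b) = C1*exp(7*b*(4 - sqrt(19))/6) + C2*exp(7*b*(4 + sqrt(19))/6) + 16*b^2/63 - 236*b/147 + 20108/5145


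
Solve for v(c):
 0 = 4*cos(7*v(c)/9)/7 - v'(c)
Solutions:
 -4*c/7 - 9*log(sin(7*v(c)/9) - 1)/14 + 9*log(sin(7*v(c)/9) + 1)/14 = C1


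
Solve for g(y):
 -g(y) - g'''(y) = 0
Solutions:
 g(y) = C3*exp(-y) + (C1*sin(sqrt(3)*y/2) + C2*cos(sqrt(3)*y/2))*exp(y/2)


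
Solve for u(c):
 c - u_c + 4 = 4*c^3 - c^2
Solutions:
 u(c) = C1 - c^4 + c^3/3 + c^2/2 + 4*c


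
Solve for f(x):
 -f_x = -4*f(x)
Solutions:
 f(x) = C1*exp(4*x)


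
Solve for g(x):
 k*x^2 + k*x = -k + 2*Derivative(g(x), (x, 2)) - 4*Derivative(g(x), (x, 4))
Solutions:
 g(x) = C1 + C2*x + C3*exp(-sqrt(2)*x/2) + C4*exp(sqrt(2)*x/2) + k*x^4/24 + k*x^3/12 + 5*k*x^2/4


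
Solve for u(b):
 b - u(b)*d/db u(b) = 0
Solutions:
 u(b) = -sqrt(C1 + b^2)
 u(b) = sqrt(C1 + b^2)


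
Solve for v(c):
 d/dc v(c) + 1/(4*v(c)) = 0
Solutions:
 v(c) = -sqrt(C1 - 2*c)/2
 v(c) = sqrt(C1 - 2*c)/2


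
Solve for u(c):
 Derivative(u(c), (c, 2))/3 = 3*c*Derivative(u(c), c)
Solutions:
 u(c) = C1 + C2*erfi(3*sqrt(2)*c/2)


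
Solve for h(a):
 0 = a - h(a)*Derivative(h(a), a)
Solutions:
 h(a) = -sqrt(C1 + a^2)
 h(a) = sqrt(C1 + a^2)


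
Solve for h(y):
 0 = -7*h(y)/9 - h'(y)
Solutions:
 h(y) = C1*exp(-7*y/9)


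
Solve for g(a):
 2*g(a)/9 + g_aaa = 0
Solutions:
 g(a) = C3*exp(-6^(1/3)*a/3) + (C1*sin(2^(1/3)*3^(5/6)*a/6) + C2*cos(2^(1/3)*3^(5/6)*a/6))*exp(6^(1/3)*a/6)


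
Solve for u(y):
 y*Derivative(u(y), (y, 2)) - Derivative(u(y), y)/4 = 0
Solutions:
 u(y) = C1 + C2*y^(5/4)


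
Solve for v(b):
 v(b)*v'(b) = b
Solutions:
 v(b) = -sqrt(C1 + b^2)
 v(b) = sqrt(C1 + b^2)


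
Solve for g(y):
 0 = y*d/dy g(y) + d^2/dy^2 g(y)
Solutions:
 g(y) = C1 + C2*erf(sqrt(2)*y/2)


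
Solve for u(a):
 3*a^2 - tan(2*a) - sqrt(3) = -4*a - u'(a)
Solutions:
 u(a) = C1 - a^3 - 2*a^2 + sqrt(3)*a - log(cos(2*a))/2


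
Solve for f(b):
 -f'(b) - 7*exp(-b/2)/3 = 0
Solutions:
 f(b) = C1 + 14*exp(-b/2)/3


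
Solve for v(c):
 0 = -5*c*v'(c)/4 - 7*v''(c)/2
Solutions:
 v(c) = C1 + C2*erf(sqrt(35)*c/14)


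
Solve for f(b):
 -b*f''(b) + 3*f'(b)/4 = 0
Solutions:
 f(b) = C1 + C2*b^(7/4)


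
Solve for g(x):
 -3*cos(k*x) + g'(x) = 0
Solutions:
 g(x) = C1 + 3*sin(k*x)/k


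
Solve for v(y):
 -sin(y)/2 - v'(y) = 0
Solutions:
 v(y) = C1 + cos(y)/2


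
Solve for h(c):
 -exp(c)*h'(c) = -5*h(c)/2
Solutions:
 h(c) = C1*exp(-5*exp(-c)/2)


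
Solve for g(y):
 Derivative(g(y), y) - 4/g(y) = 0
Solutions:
 g(y) = -sqrt(C1 + 8*y)
 g(y) = sqrt(C1 + 8*y)


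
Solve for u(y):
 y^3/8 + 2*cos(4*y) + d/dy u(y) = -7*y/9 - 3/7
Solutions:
 u(y) = C1 - y^4/32 - 7*y^2/18 - 3*y/7 - sin(4*y)/2


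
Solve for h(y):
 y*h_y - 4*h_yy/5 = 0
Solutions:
 h(y) = C1 + C2*erfi(sqrt(10)*y/4)


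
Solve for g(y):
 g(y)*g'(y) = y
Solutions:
 g(y) = -sqrt(C1 + y^2)
 g(y) = sqrt(C1 + y^2)


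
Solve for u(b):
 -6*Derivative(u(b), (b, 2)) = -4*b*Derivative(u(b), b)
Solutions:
 u(b) = C1 + C2*erfi(sqrt(3)*b/3)


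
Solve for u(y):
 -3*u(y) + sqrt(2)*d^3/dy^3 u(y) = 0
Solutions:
 u(y) = C3*exp(2^(5/6)*3^(1/3)*y/2) + (C1*sin(6^(5/6)*y/4) + C2*cos(6^(5/6)*y/4))*exp(-2^(5/6)*3^(1/3)*y/4)


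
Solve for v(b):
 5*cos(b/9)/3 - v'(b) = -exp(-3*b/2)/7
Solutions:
 v(b) = C1 + 15*sin(b/9) - 2*exp(-3*b/2)/21


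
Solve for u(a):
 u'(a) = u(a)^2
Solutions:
 u(a) = -1/(C1 + a)


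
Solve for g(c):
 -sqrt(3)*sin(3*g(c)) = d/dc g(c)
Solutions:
 g(c) = -acos((-C1 - exp(6*sqrt(3)*c))/(C1 - exp(6*sqrt(3)*c)))/3 + 2*pi/3
 g(c) = acos((-C1 - exp(6*sqrt(3)*c))/(C1 - exp(6*sqrt(3)*c)))/3


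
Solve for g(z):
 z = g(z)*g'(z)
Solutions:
 g(z) = -sqrt(C1 + z^2)
 g(z) = sqrt(C1 + z^2)


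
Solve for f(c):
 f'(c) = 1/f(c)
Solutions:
 f(c) = -sqrt(C1 + 2*c)
 f(c) = sqrt(C1 + 2*c)


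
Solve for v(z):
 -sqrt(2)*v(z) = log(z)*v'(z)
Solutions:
 v(z) = C1*exp(-sqrt(2)*li(z))


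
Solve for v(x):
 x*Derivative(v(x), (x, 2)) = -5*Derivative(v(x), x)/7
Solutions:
 v(x) = C1 + C2*x^(2/7)


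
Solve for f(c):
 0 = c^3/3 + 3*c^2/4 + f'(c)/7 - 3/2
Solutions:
 f(c) = C1 - 7*c^4/12 - 7*c^3/4 + 21*c/2


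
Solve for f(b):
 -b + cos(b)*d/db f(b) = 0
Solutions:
 f(b) = C1 + Integral(b/cos(b), b)


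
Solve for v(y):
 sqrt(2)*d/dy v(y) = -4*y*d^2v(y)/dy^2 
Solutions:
 v(y) = C1 + C2*y^(1 - sqrt(2)/4)


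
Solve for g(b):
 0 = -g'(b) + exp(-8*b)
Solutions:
 g(b) = C1 - exp(-8*b)/8


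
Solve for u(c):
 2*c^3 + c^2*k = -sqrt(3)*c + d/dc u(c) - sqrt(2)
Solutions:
 u(c) = C1 + c^4/2 + c^3*k/3 + sqrt(3)*c^2/2 + sqrt(2)*c


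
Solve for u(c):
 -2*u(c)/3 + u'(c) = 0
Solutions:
 u(c) = C1*exp(2*c/3)


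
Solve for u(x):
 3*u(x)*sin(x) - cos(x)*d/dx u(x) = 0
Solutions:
 u(x) = C1/cos(x)^3


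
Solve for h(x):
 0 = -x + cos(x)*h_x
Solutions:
 h(x) = C1 + Integral(x/cos(x), x)


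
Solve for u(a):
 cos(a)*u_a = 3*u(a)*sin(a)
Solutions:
 u(a) = C1/cos(a)^3


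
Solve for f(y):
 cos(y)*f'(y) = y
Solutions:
 f(y) = C1 + Integral(y/cos(y), y)


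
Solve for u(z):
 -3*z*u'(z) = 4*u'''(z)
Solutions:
 u(z) = C1 + Integral(C2*airyai(-6^(1/3)*z/2) + C3*airybi(-6^(1/3)*z/2), z)


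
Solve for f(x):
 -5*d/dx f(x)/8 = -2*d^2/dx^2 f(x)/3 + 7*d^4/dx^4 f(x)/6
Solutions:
 f(x) = C1 + C2*exp(21^(1/3)*x*(16*21^(1/3)/(sqrt(807009) + 945)^(1/3) + (sqrt(807009) + 945)^(1/3))/84)*sin(3^(1/6)*7^(1/3)*x*(-3^(2/3)*(sqrt(807009) + 945)^(1/3) + 48*7^(1/3)/(sqrt(807009) + 945)^(1/3))/84) + C3*exp(21^(1/3)*x*(16*21^(1/3)/(sqrt(807009) + 945)^(1/3) + (sqrt(807009) + 945)^(1/3))/84)*cos(3^(1/6)*7^(1/3)*x*(-3^(2/3)*(sqrt(807009) + 945)^(1/3) + 48*7^(1/3)/(sqrt(807009) + 945)^(1/3))/84) + C4*exp(-21^(1/3)*x*(16*21^(1/3)/(sqrt(807009) + 945)^(1/3) + (sqrt(807009) + 945)^(1/3))/42)


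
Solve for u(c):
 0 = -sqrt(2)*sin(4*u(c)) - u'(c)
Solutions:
 u(c) = -acos((-C1 - exp(8*sqrt(2)*c))/(C1 - exp(8*sqrt(2)*c)))/4 + pi/2
 u(c) = acos((-C1 - exp(8*sqrt(2)*c))/(C1 - exp(8*sqrt(2)*c)))/4


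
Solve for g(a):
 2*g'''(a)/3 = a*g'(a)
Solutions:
 g(a) = C1 + Integral(C2*airyai(2^(2/3)*3^(1/3)*a/2) + C3*airybi(2^(2/3)*3^(1/3)*a/2), a)


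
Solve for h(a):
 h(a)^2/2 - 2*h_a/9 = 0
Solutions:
 h(a) = -4/(C1 + 9*a)


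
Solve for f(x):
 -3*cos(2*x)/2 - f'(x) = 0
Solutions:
 f(x) = C1 - 3*sin(2*x)/4


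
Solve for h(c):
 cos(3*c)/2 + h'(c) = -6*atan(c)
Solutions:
 h(c) = C1 - 6*c*atan(c) + 3*log(c^2 + 1) - sin(3*c)/6


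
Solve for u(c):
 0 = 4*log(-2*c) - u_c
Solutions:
 u(c) = C1 + 4*c*log(-c) + 4*c*(-1 + log(2))


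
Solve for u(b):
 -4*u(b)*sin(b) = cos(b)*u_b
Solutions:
 u(b) = C1*cos(b)^4


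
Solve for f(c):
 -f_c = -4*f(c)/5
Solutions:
 f(c) = C1*exp(4*c/5)
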